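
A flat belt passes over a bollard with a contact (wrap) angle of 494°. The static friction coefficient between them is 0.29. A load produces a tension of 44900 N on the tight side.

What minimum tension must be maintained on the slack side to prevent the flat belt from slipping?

Capstan equation at impending slip: T_tight/T_slack = e^{μβ}.
β = 494° = 8.622 rad; e^{μβ} = e^{0.29×8.622} = 12.19.
T_slack = T_tight / e^{μβ} = 44900 / 12.19 = 3680 N.

T_min ≈ 3680 N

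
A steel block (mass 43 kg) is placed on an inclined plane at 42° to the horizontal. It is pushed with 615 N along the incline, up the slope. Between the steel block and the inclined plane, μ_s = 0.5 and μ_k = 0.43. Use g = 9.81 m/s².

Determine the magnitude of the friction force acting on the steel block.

f ≈ 135 N (down the incline)

Perpendicular to the surface, N = m g cos θ = 43·9.81·cos 42° = 313.5 N.
The friction needed for equilibrium is m g sin θ − P = 282.3 − 615 = -332.7 N, measured positive up-slope.
The static-friction ceiling is μ_s N = 0.5 × 313.5 = 156.7 N.
Since |-332.7| > 156.7 N, static friction cannot hold it; the steel block slides up the incline and kinetic friction applies: f = μ_k N = 0.43 × 313.5 = 135 N.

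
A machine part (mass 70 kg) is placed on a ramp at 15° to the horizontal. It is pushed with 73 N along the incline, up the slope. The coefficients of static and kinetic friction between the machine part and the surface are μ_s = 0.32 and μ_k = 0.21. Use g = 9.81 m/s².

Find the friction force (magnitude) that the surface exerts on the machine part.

f ≈ 105 N (up the incline)

Normal force: N = m g cos θ = 70 × 9.81 × cos 15° = 663.3 N.
Parallel to the incline, ΣF = 0 gives f = m g sin θ − P = 177.7 − 73 = 104.7 N (up-slope positive).
Static friction can supply at most μ_s N = 212.3 N.
Since |104.7| ≤ 212.3 N, the machine part remains in static equilibrium and friction takes exactly the required value.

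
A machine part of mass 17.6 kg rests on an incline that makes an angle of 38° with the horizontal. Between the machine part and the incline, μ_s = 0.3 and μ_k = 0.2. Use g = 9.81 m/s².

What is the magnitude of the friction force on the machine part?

f ≈ 27.2 N (up the incline)

Perpendicular to the surface, N = m g cos θ = 17.6·9.81·cos 38° = 136.1 N.
For equilibrium along the incline, friction must balance the weight component: f = m g sin θ = 106.3 N up the slope.
Maximum static friction available: μ_s N = 0.3 × 136.1 = 40.82 N.
|106.3| exceeds 40.82 N, so the machine part slips down-slope; friction is kinetic, f = μ_k N = 0.2×136.1 = 27.2 N.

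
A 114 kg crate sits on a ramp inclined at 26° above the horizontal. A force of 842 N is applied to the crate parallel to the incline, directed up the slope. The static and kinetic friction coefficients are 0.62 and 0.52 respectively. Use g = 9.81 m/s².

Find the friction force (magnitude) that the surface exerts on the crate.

f ≈ 352 N (down the incline)

Perpendicular to the surface, N = m g cos θ = 114·9.81·cos 26° = 1005 N.
The friction needed for equilibrium is m g sin θ − P = 490.2 − 842 = -351.8 N, measured positive up-slope.
Maximum static friction available: μ_s N = 0.62 × 1005 = 623.2 N.
Since |-351.8| ≤ 623.2 N, static friction is sufficient; f equals the required value, not μ_s N.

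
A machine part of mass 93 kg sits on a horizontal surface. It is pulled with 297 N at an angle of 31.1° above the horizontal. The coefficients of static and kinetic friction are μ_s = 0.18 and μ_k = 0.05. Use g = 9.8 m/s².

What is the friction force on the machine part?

Vertical equilibrium gives N = m g − P sin α = 758 N.
For equilibrium, f = P cos α = 297×cos 31.1° = 254.3 N.
μ_s N = 0.18 × 758 = 136.4 N.
The required friction exceeds μ_s N, so the machine part moves and f = μ_k N = 37.9 N.

f ≈ 37.9 N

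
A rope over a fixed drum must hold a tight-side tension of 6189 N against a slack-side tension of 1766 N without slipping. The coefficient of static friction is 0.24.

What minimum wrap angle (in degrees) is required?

β_min ≈ 299°

T₂/T₁ = e^{μβ} → β = ln(T₂/T₁)/μ.
β = ln(6189/1766)/0.24 = 1.254/0.24 = 5.225 rad.
In degrees: β = 5.225 × 180/π = 299°.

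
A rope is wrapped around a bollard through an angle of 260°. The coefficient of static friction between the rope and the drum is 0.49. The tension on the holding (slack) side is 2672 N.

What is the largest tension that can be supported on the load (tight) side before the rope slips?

T_max ≈ 24700 N

At impending slip the capstan equation gives T₂/T₁ = e^{μβ} with β in radians.
β = 260° × π/180 = 4.538 rad.
e^{μβ} = e^{0.49×4.538} = 9.24.
T₂ = T₁ · e^{μβ} = 2672 × 9.24 = 24700 N.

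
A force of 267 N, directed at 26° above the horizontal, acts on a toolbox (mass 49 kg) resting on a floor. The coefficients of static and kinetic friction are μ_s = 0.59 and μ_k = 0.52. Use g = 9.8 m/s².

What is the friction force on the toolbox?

The vertical component of P reduces the normal force: N = m g − P sin α = 480.2 − 117 = 363.2 N.
Horizontally, friction must balance P cos α = 240 N.
The static-friction limit is μ_s N = 214.3 N.
The required friction exceeds μ_s N, so the toolbox moves and f = μ_k N = 189 N.

f ≈ 189 N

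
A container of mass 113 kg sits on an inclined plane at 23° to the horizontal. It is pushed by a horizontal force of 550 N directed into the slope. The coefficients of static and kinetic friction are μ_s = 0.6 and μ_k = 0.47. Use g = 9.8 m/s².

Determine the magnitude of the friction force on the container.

f ≈ 73.6 N (down the incline)

Resolve perpendicular to the incline: N = m g cos θ + P sin θ = 113×9.8×cos 23° + 550×sin 23° = 1234 N.
Parallel to the incline: P cos θ − m g sin θ = 506.3 − 432.7 = 73.58 N; the friction needed to balance this is 73.58 N acting down the slope.
The limit of static friction is μ_s N = 740.6 N.
Since 73.58 N is within the 740.6 N limit, the container stays put and friction is exactly 73.6 N.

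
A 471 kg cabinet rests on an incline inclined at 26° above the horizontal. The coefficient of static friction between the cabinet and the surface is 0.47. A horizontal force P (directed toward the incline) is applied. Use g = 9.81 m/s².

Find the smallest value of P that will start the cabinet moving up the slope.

At impending motion up the slope, friction acts down-slope at its limit: f = μ_s N.
Perpendicular to the incline: N = m g cos θ + P sin θ.
Along the incline: P cos θ = m g sin θ + μ_s N = m g sin θ + μ_s (m g cos θ + P sin θ).
Solving, P (cos θ − μ_s sin θ) = m g (sin θ + μ_s cos θ), so P = 471×9.81×(sin 26° + 0.47 cos 26°)/(cos 26° − 0.47 sin 26°) = 4620×0.8608/0.6928 = 5740 N.

P ≈ 5740 N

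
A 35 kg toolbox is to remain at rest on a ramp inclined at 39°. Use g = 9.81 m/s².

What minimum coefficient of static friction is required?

At the slip threshold m g sin θ = μ_s m g cos θ, so μ_s,min = tan θ.
μ_s,min = tan 39° = 0.81.

μ_s,min ≈ 0.81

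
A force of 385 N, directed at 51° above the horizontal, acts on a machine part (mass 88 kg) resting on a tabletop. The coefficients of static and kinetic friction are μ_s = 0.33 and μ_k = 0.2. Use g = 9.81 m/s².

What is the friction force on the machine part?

f ≈ 113 N

The vertical component of P reduces the normal force: N = m g − P sin α = 863.3 − 299.2 = 564.1 N.
For equilibrium, f = P cos α = 385×cos 51° = 242.3 N.
μ_s N = 0.33 × 564.1 = 186.1 N.
The required friction exceeds μ_s N, so the machine part moves and f = μ_k N = 113 N.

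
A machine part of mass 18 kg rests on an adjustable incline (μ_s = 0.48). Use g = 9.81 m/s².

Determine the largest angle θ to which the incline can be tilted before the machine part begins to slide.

At the slip threshold, m g sin θ = μ_s · m g cos θ, so tan θ = μ_s.
θ_max = arctan(0.48) = 25.6°.

θ_max ≈ 25.6°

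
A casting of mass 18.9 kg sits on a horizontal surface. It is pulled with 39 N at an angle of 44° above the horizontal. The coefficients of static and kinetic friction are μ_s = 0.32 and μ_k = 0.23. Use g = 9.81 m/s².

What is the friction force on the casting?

The vertical component of P reduces the normal force: N = m g − P sin α = 185.4 − 27.09 = 158.3 N.
For equilibrium, f = P cos α = 39×cos 44° = 28.05 N.
μ_s N = 0.32 × 158.3 = 50.66 N.
28.05 ≤ 50.66 N → static; friction equals the required 28.1 N.

f ≈ 28.1 N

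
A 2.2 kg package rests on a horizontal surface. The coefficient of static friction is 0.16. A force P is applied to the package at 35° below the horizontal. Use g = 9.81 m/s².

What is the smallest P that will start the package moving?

P ≈ 4.75 N

N = m g + P sin α (the push presses the package into the horizontal surface).
At impending slip, P cos α = μ_s N = μ_s (m g + P sin α).
Solving: P (cos α − μ_s sin α) = μ_s m g → P = 0.16×21.6/(cos 35° − 0.16 sin 35°) = 3.45/0.7274 = 4.75 N.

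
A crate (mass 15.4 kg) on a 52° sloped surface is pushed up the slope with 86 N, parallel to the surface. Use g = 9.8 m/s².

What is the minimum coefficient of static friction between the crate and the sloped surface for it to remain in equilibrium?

N = m g cos θ = 92.92 N.
Friction must make up the shortfall along the incline: f = m g sin θ − P = 118.9 − 86 = 32.93 N.
At the threshold f = μ_s N, so μ_s,min = 32.93/92.92 = 0.354.

μ_s,min ≈ 0.354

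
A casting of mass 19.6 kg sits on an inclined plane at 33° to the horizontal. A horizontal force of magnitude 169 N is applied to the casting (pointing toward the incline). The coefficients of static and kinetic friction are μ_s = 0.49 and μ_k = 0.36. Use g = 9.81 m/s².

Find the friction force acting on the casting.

Normal direction: N = m g cos θ + P sin θ = 253.3 N.
Parallel to the incline: P cos θ − m g sin θ = 141.7 − 104.7 = 37.01 N; the friction needed to balance this is 37.01 N acting down the slope.
Maximum static friction: μ_s N = 0.49 × 253.3 = 124.1 N.
|f_req| = 37.01 ≤ 124.1 N → the casting is in equilibrium; friction equals the required value.

f ≈ 37 N (down the incline)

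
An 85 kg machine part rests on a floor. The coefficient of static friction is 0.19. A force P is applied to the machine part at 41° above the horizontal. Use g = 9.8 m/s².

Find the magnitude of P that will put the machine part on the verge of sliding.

P ≈ 180 N

N = m g − P sin α (the pull lifts the machine part).
At impending slip, P cos α = μ_s N = μ_s (m g − P sin α).
Solving: P (cos α + μ_s sin α) = μ_s m g → P = 0.19×833/(cos 41° + 0.19 sin 41°) = 158/0.8794 = 180 N.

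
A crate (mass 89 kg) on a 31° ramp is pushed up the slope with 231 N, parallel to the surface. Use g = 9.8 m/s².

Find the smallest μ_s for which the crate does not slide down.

μ_s,min ≈ 0.292

N = m g cos θ = 747.6 N.
Friction must make up the shortfall along the incline: f = m g sin θ − P = 449.2 − 231 = 218.2 N.
At the threshold f = μ_s N, so μ_s,min = 218.2/747.6 = 0.292.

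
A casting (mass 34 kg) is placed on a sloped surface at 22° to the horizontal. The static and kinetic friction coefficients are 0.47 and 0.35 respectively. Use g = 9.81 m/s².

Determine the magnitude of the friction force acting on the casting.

f ≈ 125 N (up the incline)

Perpendicular to the surface, N = m g cos θ = 34·9.81·cos 22° = 309.3 N.
Along the slope the weight component is m g sin θ = 124.9 N; friction must supply exactly this, acting up-slope.
Maximum static friction available: μ_s N = 0.47 × 309.3 = 145.3 N.
Since |124.9| ≤ 145.3 N, the casting remains in static equilibrium and friction takes exactly the required value.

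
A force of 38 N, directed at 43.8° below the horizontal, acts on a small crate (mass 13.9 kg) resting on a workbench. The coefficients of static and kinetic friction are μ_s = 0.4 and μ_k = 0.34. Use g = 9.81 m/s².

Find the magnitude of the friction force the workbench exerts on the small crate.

f ≈ 27.4 N

N = m g + P sin α = 136.4 + 38×sin 43.8° = 162.7 N.
The horizontal driving force is P cos α = 27.43 N, so equilibrium needs friction f = 27.43 N.
μ_s N = 0.4 × 162.7 = 65.06 N.
27.43 ≤ 65.06 N → static; friction equals the required 27.4 N.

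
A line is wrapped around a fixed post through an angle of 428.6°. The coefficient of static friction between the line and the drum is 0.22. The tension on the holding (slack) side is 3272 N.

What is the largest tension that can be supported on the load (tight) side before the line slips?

At impending slip the capstan equation gives T₂/T₁ = e^{μβ} with β in radians.
β = 428.6° × π/180 = 7.48 rad.
e^{μβ} = e^{0.22×7.48} = 5.185.
T₂ = T₁ · e^{μβ} = 3272 × 5.185 = 17000 N.

T_max ≈ 17000 N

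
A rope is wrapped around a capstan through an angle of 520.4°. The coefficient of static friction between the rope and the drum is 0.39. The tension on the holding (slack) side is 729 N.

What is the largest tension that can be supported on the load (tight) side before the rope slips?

At impending slip the capstan equation gives T₂/T₁ = e^{μβ} with β in radians.
β = 520.4° × π/180 = 9.083 rad.
e^{μβ} = e^{0.39×9.083} = 34.54.
T₂ = T₁ · e^{μβ} = 729 × 34.54 = 25200 N.

T_max ≈ 25200 N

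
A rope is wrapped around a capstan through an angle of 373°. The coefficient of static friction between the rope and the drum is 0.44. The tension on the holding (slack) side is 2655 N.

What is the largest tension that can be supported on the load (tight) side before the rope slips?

At impending slip the capstan equation gives T₂/T₁ = e^{μβ} with β in radians.
β = 373° × π/180 = 6.51 rad.
e^{μβ} = e^{0.44×6.51} = 17.54.
T₂ = T₁ · e^{μβ} = 2655 × 17.54 = 46600 N.

T_max ≈ 46600 N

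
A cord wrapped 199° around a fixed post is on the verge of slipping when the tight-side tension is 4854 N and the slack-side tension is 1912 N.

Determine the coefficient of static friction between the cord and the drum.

μ ≈ 0.268

T₂/T₁ = e^{μβ} → μ = ln(T₂/T₁)/β.
β = 199° = 3.473 rad.
μ = ln(4854/1912)/3.473 = ln(2.539)/3.473 = 0.268.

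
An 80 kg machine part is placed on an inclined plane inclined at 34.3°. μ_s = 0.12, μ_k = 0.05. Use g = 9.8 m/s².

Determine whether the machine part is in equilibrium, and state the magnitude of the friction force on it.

f ≈ 32.4 N

N = m g cos θ = 648 N.
Down-slope weight component: m g sin θ = 442 N.
μ_s N = 77.7 N.
442 > 77.7 N, so it slides; kinetic friction f = μ_k N = 0.05×648 = 32.4 N.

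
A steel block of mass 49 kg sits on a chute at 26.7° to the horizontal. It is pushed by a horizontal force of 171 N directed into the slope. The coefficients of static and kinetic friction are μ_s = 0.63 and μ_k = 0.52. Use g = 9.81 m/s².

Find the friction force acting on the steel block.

f ≈ 63.2 N (up the incline)

The horizontal push has a component P sin θ into the surface, so N = m g cos θ + P sin θ = 429.4 + 76.83 = 506.3 N.
Along the incline, the net driving force (taking up-slope positive) is P cos θ − m g sin θ = 152.8 − 216 = -63.22 N, so equilibrium requires friction f = 63.22 N (up-slope).
Maximum static friction: μ_s N = 0.63 × 506.3 = 318.9 N.
|f_req| = 63.22 ≤ 318.9 N → the steel block is in equilibrium; friction equals the required value.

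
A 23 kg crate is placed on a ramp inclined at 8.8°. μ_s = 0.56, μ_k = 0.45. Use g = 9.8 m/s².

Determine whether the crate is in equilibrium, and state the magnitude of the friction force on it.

N = m g cos θ = 223 N.
Down-slope weight component: m g sin θ = 34.5 N.
μ_s N = 125 N.
34.5 ≤ 125 N, so it stays put; friction = 34.5 N.

f ≈ 34.5 N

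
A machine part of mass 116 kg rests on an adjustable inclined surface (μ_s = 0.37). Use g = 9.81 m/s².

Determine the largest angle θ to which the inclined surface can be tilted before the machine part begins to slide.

θ_max ≈ 20.3°

At the slip threshold, m g sin θ = μ_s · m g cos θ, so tan θ = μ_s.
θ_max = arctan(0.37) = 20.3°.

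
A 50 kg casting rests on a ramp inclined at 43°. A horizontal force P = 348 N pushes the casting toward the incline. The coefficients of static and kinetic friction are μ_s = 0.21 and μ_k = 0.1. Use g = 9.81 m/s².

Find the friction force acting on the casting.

f ≈ 80 N (up the incline)

The horizontal push has a component P sin θ into the surface, so N = m g cos θ + P sin θ = 358.7 + 237.3 = 596.1 N.
Along the incline, the net driving force (taking up-slope positive) is P cos θ − m g sin θ = 254.5 − 334.5 = -80.01 N, so equilibrium requires friction f = 80.01 N (up-slope).
Maximum static friction: μ_s N = 0.21 × 596.1 = 125.2 N.
|f_req| = 80.01 ≤ 125.2 N → the casting is in equilibrium; friction equals the required value.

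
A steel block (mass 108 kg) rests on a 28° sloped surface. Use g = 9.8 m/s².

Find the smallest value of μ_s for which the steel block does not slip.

At the slip threshold m g sin θ = μ_s m g cos θ, so μ_s,min = tan θ.
μ_s,min = tan 28° = 0.532.

μ_s,min ≈ 0.532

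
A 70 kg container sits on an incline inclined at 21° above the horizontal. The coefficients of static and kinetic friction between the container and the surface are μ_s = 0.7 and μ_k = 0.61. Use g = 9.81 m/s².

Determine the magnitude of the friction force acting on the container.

The normal reaction is N = m g cos θ = 641.1 N.
Along the slope the weight component is m g sin θ = 246.1 N; friction must supply exactly this, acting up-slope.
The static-friction ceiling is μ_s N = 0.7 × 641.1 = 448.8 N.
Since |246.1| ≤ 448.8 N, the container remains in static equilibrium and friction takes exactly the required value.

f ≈ 246 N (up the incline)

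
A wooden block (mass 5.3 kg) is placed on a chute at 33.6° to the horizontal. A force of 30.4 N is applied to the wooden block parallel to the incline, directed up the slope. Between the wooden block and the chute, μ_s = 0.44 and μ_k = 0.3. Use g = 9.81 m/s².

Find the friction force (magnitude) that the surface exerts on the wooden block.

f ≈ 1.63 N (down the incline)

Perpendicular to the surface, N = m g cos θ = 5.3·9.81·cos 33.6° = 43.31 N.
The friction needed for equilibrium is m g sin θ − P = 28.77 − 30.4 = -1.628 N, measured positive up-slope.
Maximum static friction available: μ_s N = 0.44 × 43.31 = 19.05 N.
Since |-1.628| ≤ 19.05 N, static friction is sufficient; f equals the required value, not μ_s N.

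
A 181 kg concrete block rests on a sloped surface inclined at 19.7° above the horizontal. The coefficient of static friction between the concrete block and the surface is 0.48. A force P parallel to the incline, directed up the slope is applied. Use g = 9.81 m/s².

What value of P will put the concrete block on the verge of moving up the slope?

At impending motion up the slope, friction acts down-slope at its limit: f = μ_s N.
P is parallel to the surface, so N = m g cos θ = 1670 N.
Along the incline: P = m g sin θ + μ_s N = 599 + 0.48×1670 = 1400 N.

P ≈ 1400 N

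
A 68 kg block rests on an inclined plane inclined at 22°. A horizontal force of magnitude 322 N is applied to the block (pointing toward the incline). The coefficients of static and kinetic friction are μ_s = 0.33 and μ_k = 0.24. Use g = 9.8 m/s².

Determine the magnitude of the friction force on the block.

The horizontal push has a component P sin θ into the surface, so N = m g cos θ + P sin θ = 617.9 + 120.6 = 738.5 N.
Along the incline, the net driving force (taking up-slope positive) is P cos θ − m g sin θ = 298.6 − 249.6 = 48.92 N, so equilibrium requires friction f = -48.92 N (down-slope).
Maximum static friction: μ_s N = 0.33 × 738.5 = 243.7 N.
|f_req| = 48.92 ≤ 243.7 N → the block is in equilibrium; friction equals the required value.

f ≈ 48.9 N (down the incline)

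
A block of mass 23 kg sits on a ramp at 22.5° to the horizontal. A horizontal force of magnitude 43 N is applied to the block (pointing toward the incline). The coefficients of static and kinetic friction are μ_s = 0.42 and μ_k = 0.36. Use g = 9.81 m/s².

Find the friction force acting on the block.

The horizontal push has a component P sin θ into the surface, so N = m g cos θ + P sin θ = 208.5 + 16.46 = 224.9 N.
Along the incline, the net driving force (taking up-slope positive) is P cos θ − m g sin θ = 39.73 − 86.34 = -46.62 N, so equilibrium requires friction f = 46.62 N (up-slope).
Maximum static friction: μ_s N = 0.42 × 224.9 = 94.46 N.
Since 46.62 N is within the 94.46 N limit, the block stays put and friction is exactly 46.6 N.

f ≈ 46.6 N (up the incline)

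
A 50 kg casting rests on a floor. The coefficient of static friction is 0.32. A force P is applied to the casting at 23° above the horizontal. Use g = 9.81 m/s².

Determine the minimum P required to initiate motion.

N = m g − P sin α (the pull lifts the casting).
At impending slip, P cos α = μ_s N = μ_s (m g − P sin α).
Solving: P (cos α + μ_s sin α) = μ_s m g → P = 0.32×490/(cos 23° + 0.32 sin 23°) = 157/1.046 = 150 N.

P ≈ 150 N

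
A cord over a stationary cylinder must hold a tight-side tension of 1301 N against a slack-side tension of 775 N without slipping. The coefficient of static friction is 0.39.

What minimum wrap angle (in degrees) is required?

β_min ≈ 76.1°

T₂/T₁ = e^{μβ} → β = ln(T₂/T₁)/μ.
β = ln(1301/775)/0.39 = 0.518/0.39 = 1.328 rad.
In degrees: β = 1.328 × 180/π = 76.1°.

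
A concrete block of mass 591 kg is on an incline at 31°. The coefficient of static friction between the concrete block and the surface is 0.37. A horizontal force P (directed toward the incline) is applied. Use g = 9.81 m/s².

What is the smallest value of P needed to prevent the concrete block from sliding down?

The concrete block tends to slide down (tan θ > μ_s), so at the point of impending slip friction acts up-slope at its limit: f = μ_s N.
Perpendicular to the incline: N = m g cos θ + P sin θ.
Along the incline: P cos θ + μ_s N = m g sin θ, i.e. P cos θ + μ_s (m g cos θ + P sin θ) = m g sin θ.
Solving, P (cos θ + μ_s sin θ) = m g (sin θ − μ_s cos θ), so P = 5800×0.1979/1.048 = 1100 N.

P_min ≈ 1100 N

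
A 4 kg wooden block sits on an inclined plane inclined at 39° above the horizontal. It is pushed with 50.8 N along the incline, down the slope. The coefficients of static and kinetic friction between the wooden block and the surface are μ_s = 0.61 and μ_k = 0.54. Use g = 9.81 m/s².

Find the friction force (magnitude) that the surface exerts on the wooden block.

f ≈ 16.5 N (up the incline)

The normal reaction is N = m g cos θ = 30.5 N.
The friction needed for equilibrium is m g sin θ + P = 24.69 + 50.8 = 75.49 N, measured positive up-slope.
The static-friction ceiling is μ_s N = 0.61 × 30.5 = 18.6 N.
Since |75.49| > 18.6 N, static friction cannot hold it; the wooden block slides down the incline and kinetic friction applies: f = μ_k N = 0.54 × 30.5 = 16.5 N.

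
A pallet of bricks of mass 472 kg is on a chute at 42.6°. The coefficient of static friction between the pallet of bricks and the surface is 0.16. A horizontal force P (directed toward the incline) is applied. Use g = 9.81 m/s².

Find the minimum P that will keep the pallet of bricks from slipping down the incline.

The pallet of bricks tends to slide down (tan θ > μ_s), so at the point of impending slip friction acts up-slope at its limit: f = μ_s N.
Perpendicular to the incline: N = m g cos θ + P sin θ.
Along the incline: P cos θ + μ_s N = m g sin θ, i.e. P cos θ + μ_s (m g cos θ + P sin θ) = m g sin θ.
Solving, P (cos θ + μ_s sin θ) = m g (sin θ − μ_s cos θ), so P = 4630×0.5591/0.8444 = 3070 N.

P_min ≈ 3070 N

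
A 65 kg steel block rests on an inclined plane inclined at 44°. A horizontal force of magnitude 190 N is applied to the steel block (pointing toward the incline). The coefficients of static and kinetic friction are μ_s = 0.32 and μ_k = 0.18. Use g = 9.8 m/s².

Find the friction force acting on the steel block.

Resolve perpendicular to the incline: N = m g cos θ + P sin θ = 65×9.8×cos 44° + 190×sin 44° = 590.2 N.
Parallel to the incline: P cos θ − m g sin θ = 136.7 − 442.5 = -305.8 N; the friction needed to balance this is 305.8 N acting up the slope.
Maximum static friction: μ_s N = 0.32 × 590.2 = 188.9 N.
|f_req| = 305.8 > 188.9 N → the steel block slides down the incline; f = μ_k N = 0.18 × 590.2 = 106 N.

f ≈ 106 N (up the incline)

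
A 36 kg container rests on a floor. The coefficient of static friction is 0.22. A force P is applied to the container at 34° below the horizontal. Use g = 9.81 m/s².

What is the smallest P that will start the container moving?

N = m g + P sin α (the push presses the container into the floor).
At impending slip, P cos α = μ_s N = μ_s (m g + P sin α).
Solving: P (cos α − μ_s sin α) = μ_s m g → P = 0.22×353/(cos 34° − 0.22 sin 34°) = 77.7/0.706 = 110 N.

P ≈ 110 N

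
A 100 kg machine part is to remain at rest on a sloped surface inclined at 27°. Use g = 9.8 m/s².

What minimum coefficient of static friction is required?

μ_s,min ≈ 0.51

At the slip threshold m g sin θ = μ_s m g cos θ, so μ_s,min = tan θ.
μ_s,min = tan 27° = 0.51.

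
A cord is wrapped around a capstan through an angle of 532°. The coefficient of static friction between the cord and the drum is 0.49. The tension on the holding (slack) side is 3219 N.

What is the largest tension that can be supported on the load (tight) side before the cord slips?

T_max ≈ 305000 N

At impending slip the capstan equation gives T₂/T₁ = e^{μβ} with β in radians.
β = 532° × π/180 = 9.285 rad.
e^{μβ} = e^{0.49×9.285} = 94.61.
T₂ = T₁ · e^{μβ} = 3219 × 94.61 = 305000 N.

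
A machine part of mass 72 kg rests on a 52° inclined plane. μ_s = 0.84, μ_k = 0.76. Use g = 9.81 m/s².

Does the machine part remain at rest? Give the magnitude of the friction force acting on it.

N = m g cos θ = 435 N.
Down-slope weight component: m g sin θ = 557 N.
μ_s N = 365 N.
557 > 365 N, so it slides; kinetic friction f = μ_k N = 0.76×435 = 330 N.

f ≈ 330 N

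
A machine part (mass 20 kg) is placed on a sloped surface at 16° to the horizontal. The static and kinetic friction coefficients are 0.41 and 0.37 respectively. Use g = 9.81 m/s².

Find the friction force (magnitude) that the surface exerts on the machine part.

Normal force: N = m g cos θ = 20 × 9.81 × cos 16° = 188.6 N.
Along the slope the weight component is m g sin θ = 54.08 N; friction must supply exactly this, acting up-slope.
Static friction can supply at most μ_s N = 77.33 N.
Since |54.08| ≤ 77.33 N, the machine part remains in static equilibrium and friction takes exactly the required value.

f ≈ 54.1 N (up the incline)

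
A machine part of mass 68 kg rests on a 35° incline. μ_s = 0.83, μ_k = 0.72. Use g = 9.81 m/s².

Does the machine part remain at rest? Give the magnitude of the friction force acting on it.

f ≈ 383 N

N = m g cos θ = 546 N.
Down-slope weight component: m g sin θ = 383 N.
μ_s N = 454 N.
383 ≤ 454 N, so it stays put; friction = 383 N.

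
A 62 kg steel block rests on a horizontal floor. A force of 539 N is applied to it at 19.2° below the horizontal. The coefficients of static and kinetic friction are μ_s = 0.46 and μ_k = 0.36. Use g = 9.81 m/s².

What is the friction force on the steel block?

The vertical component of P adds to the normal force: N = m g + P sin α = 608.2 + 177.3 = 785.5 N.
For equilibrium, f = P cos α = 539×cos 19.2° = 509 N.
The static-friction limit is μ_s N = 361.3 N.
509 > 361.3 N → the steel block slides; f = μ_k N = 0.36×785.5 = 283 N.

f ≈ 283 N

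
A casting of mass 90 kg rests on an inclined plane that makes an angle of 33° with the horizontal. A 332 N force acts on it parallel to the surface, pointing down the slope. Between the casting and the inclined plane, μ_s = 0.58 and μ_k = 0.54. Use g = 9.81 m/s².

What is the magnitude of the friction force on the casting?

f ≈ 400 N (up the incline)

The normal reaction is N = m g cos θ = 740.5 N.
For equilibrium along the incline the friction force must supply f = m g sin θ + P = 480.9 + 332 = 812.9 N (positive meaning up-slope).
Static friction can supply at most μ_s N = 429.5 N.
|812.9| exceeds 429.5 N, so the casting slips down-slope; friction is kinetic, f = μ_k N = 0.54×740.5 = 400 N.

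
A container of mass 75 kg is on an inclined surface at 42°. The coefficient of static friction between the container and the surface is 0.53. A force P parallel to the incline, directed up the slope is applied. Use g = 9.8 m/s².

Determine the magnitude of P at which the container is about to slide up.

At impending motion up the slope, friction acts down-slope at its limit: f = μ_s N.
P is parallel to the surface, so N = m g cos θ = 546 N.
Along the incline: P = m g sin θ + μ_s N = 492 + 0.53×546 = 781 N.

P ≈ 781 N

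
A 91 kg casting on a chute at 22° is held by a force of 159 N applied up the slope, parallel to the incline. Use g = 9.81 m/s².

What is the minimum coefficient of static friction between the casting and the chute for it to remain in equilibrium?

N = m g cos θ = 827.7 N.
Friction must make up the shortfall along the incline: f = m g sin θ − P = 334.4 − 159 = 175.4 N.
At the threshold f = μ_s N, so μ_s,min = 175.4/827.7 = 0.212.

μ_s,min ≈ 0.212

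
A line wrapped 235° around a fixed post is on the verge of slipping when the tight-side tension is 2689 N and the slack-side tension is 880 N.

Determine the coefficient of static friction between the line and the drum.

μ ≈ 0.272

T₂/T₁ = e^{μβ} → μ = ln(T₂/T₁)/β.
β = 235° = 4.102 rad.
μ = ln(2689/880)/4.102 = ln(3.056)/4.102 = 0.272.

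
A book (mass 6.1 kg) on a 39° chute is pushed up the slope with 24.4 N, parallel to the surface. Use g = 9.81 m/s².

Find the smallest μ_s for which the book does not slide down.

μ_s,min ≈ 0.285

N = m g cos θ = 46.51 N.
Friction must make up the shortfall along the incline: f = m g sin θ − P = 37.66 − 24.4 = 13.26 N.
At the threshold f = μ_s N, so μ_s,min = 13.26/46.51 = 0.285.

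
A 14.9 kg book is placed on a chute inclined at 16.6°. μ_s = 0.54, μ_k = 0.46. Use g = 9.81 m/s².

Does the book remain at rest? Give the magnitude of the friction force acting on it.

N = m g cos θ = 140 N.
Down-slope weight component: m g sin θ = 41.8 N.
μ_s N = 75.6 N.
41.8 ≤ 75.6 N, so it stays put; friction = 41.8 N.

f ≈ 41.8 N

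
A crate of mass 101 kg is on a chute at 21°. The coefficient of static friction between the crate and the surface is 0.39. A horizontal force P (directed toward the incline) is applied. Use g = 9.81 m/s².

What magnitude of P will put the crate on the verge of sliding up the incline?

P ≈ 902 N

At impending motion up the slope, friction acts down-slope at its limit: f = μ_s N.
Perpendicular to the incline: N = m g cos θ + P sin θ.
Along the incline: P cos θ = m g sin θ + μ_s N = m g sin θ + μ_s (m g cos θ + P sin θ).
Solving, P (cos θ − μ_s sin θ) = m g (sin θ + μ_s cos θ), so P = 101×9.81×(sin 21° + 0.39 cos 21°)/(cos 21° − 0.39 sin 21°) = 991×0.7225/0.7938 = 902 N.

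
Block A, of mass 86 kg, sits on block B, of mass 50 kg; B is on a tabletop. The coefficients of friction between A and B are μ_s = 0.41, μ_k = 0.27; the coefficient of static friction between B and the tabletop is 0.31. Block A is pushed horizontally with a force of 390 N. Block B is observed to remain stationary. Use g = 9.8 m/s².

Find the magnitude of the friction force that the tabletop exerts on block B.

Between the blocks, N₁ = m_A g = 842.8 N.
Maximum static friction on A from B: μ_s N₁ = 0.41×842.8 = 345.5 N.
P = 390 N exceeds that limit, so A slips over B and the interface friction becomes kinetic: f₁ = μ_k N₁ = 0.27×842.8 = 228 N.
By Newton's third law B feels 228 N forward from A. With B stationary, the floor's static friction on B balances it: f₂ = 228 N (well within μ_s(m_A+m_B)g = 413.2 N).

f ≈ 228 N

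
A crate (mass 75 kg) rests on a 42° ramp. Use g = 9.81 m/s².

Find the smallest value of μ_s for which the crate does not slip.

μ_s,min ≈ 0.9

At the slip threshold m g sin θ = μ_s m g cos θ, so μ_s,min = tan θ.
μ_s,min = tan 42° = 0.9.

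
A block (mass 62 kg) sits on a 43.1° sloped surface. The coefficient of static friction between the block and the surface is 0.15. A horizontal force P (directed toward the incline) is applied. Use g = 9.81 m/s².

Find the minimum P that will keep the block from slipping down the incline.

P_min ≈ 419 N

The block tends to slide down (tan θ > μ_s), so at the point of impending slip friction acts up-slope at its limit: f = μ_s N.
Perpendicular to the incline: N = m g cos θ + P sin θ.
Along the incline: P cos θ + μ_s N = m g sin θ, i.e. P cos θ + μ_s (m g cos θ + P sin θ) = m g sin θ.
Solving, P (cos θ + μ_s sin θ) = m g (sin θ − μ_s cos θ), so P = 608×0.5737/0.8327 = 419 N.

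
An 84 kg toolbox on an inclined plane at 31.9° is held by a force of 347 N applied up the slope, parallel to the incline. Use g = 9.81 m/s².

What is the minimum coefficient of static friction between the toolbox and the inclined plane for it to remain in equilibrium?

μ_s,min ≈ 0.126

N = m g cos θ = 699.6 N.
Friction must make up the shortfall along the incline: f = m g sin θ − P = 435.5 − 347 = 88.45 N.
At the threshold f = μ_s N, so μ_s,min = 88.45/699.6 = 0.126.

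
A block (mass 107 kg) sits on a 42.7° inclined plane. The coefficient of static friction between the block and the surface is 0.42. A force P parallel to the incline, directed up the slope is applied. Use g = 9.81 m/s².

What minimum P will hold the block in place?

The block tends to slide down (tan θ > μ_s), so at the point of impending slip friction acts up-slope at its limit: f = μ_s N.
P is parallel to the surface, so N = m g cos θ = 771 N.
Along the incline: P + μ_s N = m g sin θ, so P = 712 − 0.42×771 = 388 N.

P_min ≈ 388 N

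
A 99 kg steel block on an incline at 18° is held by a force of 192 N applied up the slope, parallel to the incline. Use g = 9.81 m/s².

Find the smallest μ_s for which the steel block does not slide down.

μ_s,min ≈ 0.117

N = m g cos θ = 923.7 N.
Friction must make up the shortfall along the incline: f = m g sin θ − P = 300.1 − 192 = 108.1 N.
At the threshold f = μ_s N, so μ_s,min = 108.1/923.7 = 0.117.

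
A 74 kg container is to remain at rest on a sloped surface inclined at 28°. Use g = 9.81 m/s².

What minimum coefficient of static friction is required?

μ_s,min ≈ 0.532

At the slip threshold m g sin θ = μ_s m g cos θ, so μ_s,min = tan θ.
μ_s,min = tan 28° = 0.532.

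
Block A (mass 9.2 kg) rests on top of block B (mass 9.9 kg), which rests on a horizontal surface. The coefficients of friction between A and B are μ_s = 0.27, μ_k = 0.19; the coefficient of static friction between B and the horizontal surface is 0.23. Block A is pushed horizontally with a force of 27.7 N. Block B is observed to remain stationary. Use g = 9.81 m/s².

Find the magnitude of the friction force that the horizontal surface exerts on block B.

f ≈ 17.1 N

Normal force at the A–B interface: N₁ = m_A g = 90.25 N.
So the A–B interface can sustain at most μ_s N₁ = 24.37 N of static friction.
Since P = 27.7 N > 24.37 N, A slides on B; the A–B friction is kinetic: f₁ = μ_k N₁ = 0.19×90.25 = 17.1 N.
By Newton's third law B feels 17.1 N forward from A. With B stationary, the floor's static friction on B balances it: f₂ = 17.1 N (well within μ_s(m_A+m_B)g = 43.1 N).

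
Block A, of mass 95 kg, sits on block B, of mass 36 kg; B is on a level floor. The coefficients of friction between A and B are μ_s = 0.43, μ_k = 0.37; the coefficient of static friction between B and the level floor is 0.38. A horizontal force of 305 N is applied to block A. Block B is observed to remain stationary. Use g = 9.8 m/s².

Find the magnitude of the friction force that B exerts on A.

Between the blocks, N₁ = m_A g = 931 N.
So the A–B interface can sustain at most μ_s N₁ = 400.3 N of static friction.
P = 305 N is within that limit, so A and B move together (both at rest); the A–B friction is simply f₁ = P = 305 N.
B experiences an equal 305 N forward from A (third law). B is in equilibrium, so the floor supplies f₂ = 305 N of static friction (limit μ_s(m_A+m_B)g = 487.8 N, not exceeded).

f ≈ 305 N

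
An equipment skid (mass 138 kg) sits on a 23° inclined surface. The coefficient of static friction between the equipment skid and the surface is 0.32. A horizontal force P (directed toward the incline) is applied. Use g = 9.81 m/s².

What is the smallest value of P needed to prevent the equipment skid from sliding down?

P_min ≈ 125 N

The equipment skid tends to slide down (tan θ > μ_s), so at the point of impending slip friction acts up-slope at its limit: f = μ_s N.
Perpendicular to the incline: N = m g cos θ + P sin θ.
Along the incline: P cos θ + μ_s N = m g sin θ, i.e. P cos θ + μ_s (m g cos θ + P sin θ) = m g sin θ.
Solving, P (cos θ + μ_s sin θ) = m g (sin θ − μ_s cos θ), so P = 1350×0.09617/1.046 = 125 N.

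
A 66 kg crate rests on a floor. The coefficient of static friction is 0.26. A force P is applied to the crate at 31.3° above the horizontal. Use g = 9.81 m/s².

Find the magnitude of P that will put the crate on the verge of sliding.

N = m g − P sin α (the pull lifts the crate).
At impending slip, P cos α = μ_s N = μ_s (m g − P sin α).
Solving: P (cos α + μ_s sin α) = μ_s m g → P = 0.26×647/(cos 31.3° + 0.26 sin 31.3°) = 168/0.9895 = 170 N.

P ≈ 170 N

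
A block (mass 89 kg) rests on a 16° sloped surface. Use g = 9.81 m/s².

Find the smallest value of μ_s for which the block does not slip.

At the slip threshold m g sin θ = μ_s m g cos θ, so μ_s,min = tan θ.
μ_s,min = tan 16° = 0.287.

μ_s,min ≈ 0.287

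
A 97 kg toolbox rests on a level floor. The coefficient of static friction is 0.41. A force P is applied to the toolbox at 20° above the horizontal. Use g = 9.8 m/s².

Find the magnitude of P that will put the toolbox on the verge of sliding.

P ≈ 361 N

N = m g − P sin α (the pull lifts the toolbox).
At impending slip, P cos α = μ_s N = μ_s (m g − P sin α).
Solving: P (cos α + μ_s sin α) = μ_s m g → P = 0.41×951/(cos 20° + 0.41 sin 20°) = 390/1.08 = 361 N.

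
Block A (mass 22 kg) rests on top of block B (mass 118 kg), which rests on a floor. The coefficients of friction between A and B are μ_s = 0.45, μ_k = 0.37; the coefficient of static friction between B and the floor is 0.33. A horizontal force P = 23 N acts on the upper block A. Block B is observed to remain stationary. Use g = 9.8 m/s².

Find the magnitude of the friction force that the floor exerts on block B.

The normal force B exerts on A is simply A's weight, N₁ = 215.6 N.
So the A–B interface can sustain at most μ_s N₁ = 97.02 N of static friction.
Since P = 23 N ≤ 97.02 N, A does not slip on B; friction on A equals P = 23 N.
B experiences an equal 23 N forward from A (third law). B is in equilibrium, so the floor supplies f₂ = 23 N of static friction (limit μ_s(m_A+m_B)g = 452.8 N, not exceeded).

f ≈ 23 N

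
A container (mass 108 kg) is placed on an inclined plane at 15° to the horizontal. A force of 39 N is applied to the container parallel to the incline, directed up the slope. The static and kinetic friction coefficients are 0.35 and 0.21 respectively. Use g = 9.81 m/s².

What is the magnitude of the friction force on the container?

Normal force: N = m g cos θ = 108 × 9.81 × cos 15° = 1023 N.
For equilibrium along the incline the friction force must supply f = m g sin θ − P = 274.2 − 39 = 235.2 N (positive meaning up-slope).
Maximum static friction available: μ_s N = 0.35 × 1023 = 358.2 N.
Since |235.2| ≤ 358.2 N, no slip — friction simply equals what equilibrium demands.

f ≈ 235 N (up the incline)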